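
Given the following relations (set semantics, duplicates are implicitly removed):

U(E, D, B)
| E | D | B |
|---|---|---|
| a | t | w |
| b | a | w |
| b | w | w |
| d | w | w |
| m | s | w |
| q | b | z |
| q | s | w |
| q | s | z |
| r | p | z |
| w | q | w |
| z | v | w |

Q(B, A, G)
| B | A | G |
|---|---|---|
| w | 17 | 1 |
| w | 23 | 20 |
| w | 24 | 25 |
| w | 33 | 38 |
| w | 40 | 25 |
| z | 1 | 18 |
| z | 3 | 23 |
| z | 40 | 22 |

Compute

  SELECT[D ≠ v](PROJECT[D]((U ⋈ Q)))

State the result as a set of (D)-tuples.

U ⋈ Q (natural join on B): {(a, t, w, 17, 1), (a, t, w, 23, 20), (a, t, w, 24, 25), (a, t, w, 33, 38), (a, t, w, 40, 25), (b, a, w, 17, 1), (b, a, w, 23, 20), (b, a, w, 24, 25), (b, a, w, 33, 38), (b, a, w, 40, 25), (b, w, w, 17, 1), (b, w, w, 23, 20), (b, w, w, 24, 25), (b, w, w, 33, 38), (b, w, w, 40, 25), (d, w, w, 17, 1), (d, w, w, 23, 20), (d, w, w, 24, 25), (d, w, w, 33, 38), (d, w, w, 40, 25), (m, s, w, 17, 1), (m, s, w, 23, 20), (m, s, w, 24, 25), (m, s, w, 33, 38), (m, s, w, 40, 25), (q, b, z, 1, 18), (q, b, z, 3, 23), (q, b, z, 40, 22), (q, s, w, 17, 1), (q, s, w, 23, 20), (q, s, w, 24, 25), (q, s, w, 33, 38), (q, s, w, 40, 25), (q, s, z, 1, 18), (q, s, z, 3, 23), (q, s, z, 40, 22), (r, p, z, 1, 18), (r, p, z, 3, 23), (r, p, z, 40, 22), (w, q, w, 17, 1), (w, q, w, 23, 20), (w, q, w, 24, 25), (w, q, w, 33, 38), (w, q, w, 40, 25), (z, v, w, 17, 1), (z, v, w, 23, 20), (z, v, w, 24, 25), (z, v, w, 33, 38), (z, v, w, 40, 25)}
Keep only column(s) D (41 duplicate(s) eliminated): {a, b, p, q, s, t, v, w}
Filtering on D ≠ v leaves {a, b, p, q, s, t, w}.

{a, b, p, q, s, t, w}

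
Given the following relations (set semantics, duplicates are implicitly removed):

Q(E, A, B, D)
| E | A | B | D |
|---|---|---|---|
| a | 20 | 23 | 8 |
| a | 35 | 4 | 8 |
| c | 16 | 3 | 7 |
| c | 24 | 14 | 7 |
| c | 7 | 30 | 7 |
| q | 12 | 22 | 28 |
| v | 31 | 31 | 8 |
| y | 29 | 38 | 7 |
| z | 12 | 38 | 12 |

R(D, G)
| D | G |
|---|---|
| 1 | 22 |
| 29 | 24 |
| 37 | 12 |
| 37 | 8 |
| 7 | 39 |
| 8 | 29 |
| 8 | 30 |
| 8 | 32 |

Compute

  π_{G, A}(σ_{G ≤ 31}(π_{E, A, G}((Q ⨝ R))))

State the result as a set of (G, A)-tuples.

{(29, 20), (29, 31), (29, 35), (30, 20), (30, 31), (30, 35)}

Natural join on D: {(a, 20, 23, 8, 29), (a, 20, 23, 8, 30), (a, 20, 23, 8, 32), (a, 35, 4, 8, 29), (a, 35, 4, 8, 30), (a, 35, 4, 8, 32), (c, 16, 3, 7, 39), (c, 24, 14, 7, 39), (c, 7, 30, 7, 39), (v, 31, 31, 8, 29), (v, 31, 31, 8, 30), (v, 31, 31, 8, 32), (y, 29, 38, 7, 39)}
Keep only column(s) E, A, G: {(a, 20, 29), (a, 20, 30), (a, 20, 32), (a, 35, 29), (a, 35, 30), (a, 35, 32), (c, 16, 39), (c, 24, 39), (c, 7, 39), (v, 31, 29), (v, 31, 30), (v, 31, 32), (y, 29, 39)}
σ[G ≤ 31]: keep tuples satisfying G ≤ 31 → {(a, 20, 29), (a, 20, 30), (a, 35, 29), (a, 35, 30), (v, 31, 29), (v, 31, 30)}
Keep only column(s) G, A: {(29, 20), (29, 31), (29, 35), (30, 20), (30, 31), (30, 35)}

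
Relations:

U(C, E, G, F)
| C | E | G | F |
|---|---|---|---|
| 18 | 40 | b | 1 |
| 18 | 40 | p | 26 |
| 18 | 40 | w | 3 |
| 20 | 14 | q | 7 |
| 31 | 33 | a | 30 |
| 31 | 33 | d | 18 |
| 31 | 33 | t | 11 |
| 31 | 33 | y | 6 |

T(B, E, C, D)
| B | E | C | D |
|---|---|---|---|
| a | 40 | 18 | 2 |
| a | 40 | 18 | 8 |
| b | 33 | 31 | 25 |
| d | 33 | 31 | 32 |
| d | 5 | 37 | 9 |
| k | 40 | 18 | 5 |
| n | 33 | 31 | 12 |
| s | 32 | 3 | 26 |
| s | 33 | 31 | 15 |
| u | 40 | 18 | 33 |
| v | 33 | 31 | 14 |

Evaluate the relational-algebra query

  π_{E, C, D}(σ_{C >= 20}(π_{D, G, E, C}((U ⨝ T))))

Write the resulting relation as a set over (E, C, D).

Joining U and T on C, E yields {(18, 40, b, 1, a, 2), (18, 40, b, 1, a, 8), (18, 40, b, 1, k, 5), (18, 40, b, 1, u, 33), (18, 40, p, 26, a, 2), (18, 40, p, 26, a, 8), (18, 40, p, 26, k, 5), (18, 40, p, 26, u, 33), (18, 40, w, 3, a, 2), (18, 40, w, 3, a, 8), (18, 40, w, 3, k, 5), (18, 40, w, 3, u, 33), (31, 33, a, 30, b, 25), (31, 33, a, 30, d, 32), (31, 33, a, 30, n, 12), (31, 33, a, 30, s, 15), (31, 33, a, 30, v, 14), (31, 33, d, 18, b, 25), (31, 33, d, 18, d, 32), (31, 33, d, 18, n, 12), (31, 33, d, 18, s, 15), (31, 33, d, 18, v, 14), (31, 33, t, 11, b, 25), (31, 33, t, 11, d, 32), (31, 33, t, 11, n, 12), (31, 33, t, 11, s, 15), (31, 33, t, 11, v, 14), (31, 33, y, 6, b, 25), (31, 33, y, 6, d, 32), (31, 33, y, 6, n, 12), (31, 33, y, 6, s, 15), (31, 33, y, 6, v, 14)}.
π[D, G, E, C]: project onto (D, G, E, C) → {(12, a, 33, 31), (12, d, 33, 31), (12, t, 33, 31), (12, y, 33, 31), (14, a, 33, 31), (14, d, 33, 31), (14, t, 33, 31), (14, y, 33, 31), (15, a, 33, 31), (15, d, 33, 31), (15, t, 33, 31), (15, y, 33, 31), (2, b, 40, 18), (2, p, 40, 18), (2, w, 40, 18), (25, a, 33, 31), (25, d, 33, 31), (25, t, 33, 31), (25, y, 33, 31), (32, a, 33, 31), (32, d, 33, 31), (32, t, 33, 31), (32, y, 33, 31), (33, b, 40, 18), (33, p, 40, 18), (33, w, 40, 18), (5, b, 40, 18), (5, p, 40, 18), (5, w, 40, 18), (8, b, 40, 18), (8, p, 40, 18), (8, w, 40, 18)}
Selection C >= 20: {(12, a, 33, 31), (12, d, 33, 31), (12, t, 33, 31), (12, y, 33, 31), (14, a, 33, 31), (14, d, 33, 31), (14, t, 33, 31), (14, y, 33, 31), (15, a, 33, 31), (15, d, 33, 31), (15, t, 33, 31), (15, y, 33, 31), (25, a, 33, 31), (25, d, 33, 31), (25, t, 33, 31), (25, y, 33, 31), (32, a, 33, 31), (32, d, 33, 31), (32, t, 33, 31), (32, y, 33, 31)}
π[E, C, D]: project onto (E, C, D) (15 duplicate(s) eliminated) → {(33, 31, 12), (33, 31, 14), (33, 31, 15), (33, 31, 25), (33, 31, 32)}

{(33, 31, 12), (33, 31, 14), (33, 31, 15), (33, 31, 25), (33, 31, 32)}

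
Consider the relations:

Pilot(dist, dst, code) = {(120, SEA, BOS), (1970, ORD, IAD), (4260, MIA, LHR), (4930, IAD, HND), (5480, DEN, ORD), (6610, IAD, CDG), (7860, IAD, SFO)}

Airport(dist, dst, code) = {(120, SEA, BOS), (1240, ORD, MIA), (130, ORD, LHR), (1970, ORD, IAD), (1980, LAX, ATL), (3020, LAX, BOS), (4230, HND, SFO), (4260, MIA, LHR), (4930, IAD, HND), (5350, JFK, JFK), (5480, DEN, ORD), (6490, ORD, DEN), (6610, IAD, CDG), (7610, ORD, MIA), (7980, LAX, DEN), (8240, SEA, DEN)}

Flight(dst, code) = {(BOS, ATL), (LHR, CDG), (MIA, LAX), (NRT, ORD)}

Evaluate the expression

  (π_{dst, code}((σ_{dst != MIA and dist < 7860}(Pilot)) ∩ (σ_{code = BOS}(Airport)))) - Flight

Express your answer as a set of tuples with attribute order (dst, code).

σ[dst != MIA and dist < 7860]: keep tuples satisfying dst != MIA and dist < 7860 → {(120, SEA, BOS), (1970, ORD, IAD), (4930, IAD, HND), (5480, DEN, ORD), (6610, IAD, CDG)}
σ[code = BOS]: keep tuples satisfying code = BOS → {(120, SEA, BOS), (3020, LAX, BOS)}
Set intersection of the two operands is {(120, SEA, BOS)}.
π[dst, code]: project onto (dst, code) → {(SEA, BOS)}
Set difference of the two operands is {(SEA, BOS)}.

{(SEA, BOS)}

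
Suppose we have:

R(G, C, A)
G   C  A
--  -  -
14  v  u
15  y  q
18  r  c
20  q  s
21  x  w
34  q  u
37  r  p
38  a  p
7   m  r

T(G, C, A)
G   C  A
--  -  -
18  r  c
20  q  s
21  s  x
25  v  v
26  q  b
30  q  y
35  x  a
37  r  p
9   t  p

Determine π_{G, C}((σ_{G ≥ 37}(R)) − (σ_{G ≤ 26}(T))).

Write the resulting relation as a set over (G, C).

σ[G ≥ 37]: keep tuples satisfying G ≥ 37 → {(37, r, p), (38, a, p)}
σ[G ≤ 26]: keep tuples satisfying G ≤ 26 → {(18, r, c), (20, q, s), (21, s, x), (25, v, v), (26, q, b), (9, t, p)}
Difference: {(37, r, p), (38, a, p)} with {(18, r, c), (20, q, s), (21, s, x), (25, v, v), (26, q, b), (9, t, p)} → {(37, r, p), (38, a, p)}
π_{G, C} gives {(37, r), (38, a)}.

{(37, r), (38, a)}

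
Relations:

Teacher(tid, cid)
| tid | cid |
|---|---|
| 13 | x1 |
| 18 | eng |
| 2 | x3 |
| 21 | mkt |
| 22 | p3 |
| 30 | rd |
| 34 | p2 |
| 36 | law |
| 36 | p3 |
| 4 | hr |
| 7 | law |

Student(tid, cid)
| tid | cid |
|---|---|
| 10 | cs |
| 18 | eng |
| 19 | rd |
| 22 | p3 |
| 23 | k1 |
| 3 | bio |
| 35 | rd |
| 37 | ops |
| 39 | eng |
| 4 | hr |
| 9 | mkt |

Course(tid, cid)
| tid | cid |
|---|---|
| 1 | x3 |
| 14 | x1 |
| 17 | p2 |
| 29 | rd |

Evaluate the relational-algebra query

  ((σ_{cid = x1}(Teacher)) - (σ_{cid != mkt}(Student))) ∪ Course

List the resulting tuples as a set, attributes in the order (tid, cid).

Selection cid = x1: {(13, x1)}
Selection cid != mkt: {(10, cs), (18, eng), (19, rd), (22, p3), (23, k1), (3, bio), (35, rd), (37, ops), (39, eng), (4, hr)}
Set difference of the two operands is {(13, x1)}.
Set union of the two operands is {(1, x3), (13, x1), (14, x1), (17, p2), (29, rd)}.

{(1, x3), (13, x1), (14, x1), (17, p2), (29, rd)}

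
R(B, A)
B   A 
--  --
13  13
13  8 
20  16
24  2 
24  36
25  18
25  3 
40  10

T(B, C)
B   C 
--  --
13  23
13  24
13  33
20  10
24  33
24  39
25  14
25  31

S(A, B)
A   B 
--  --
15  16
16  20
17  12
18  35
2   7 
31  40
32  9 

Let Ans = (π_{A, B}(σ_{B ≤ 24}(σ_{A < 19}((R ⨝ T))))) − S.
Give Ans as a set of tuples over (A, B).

{(13, 13), (2, 24), (8, 13)}

Joining R and T on B yields {(13, 13, 23), (13, 13, 24), (13, 13, 33), (13, 8, 23), (13, 8, 24), (13, 8, 33), (20, 16, 10), (24, 2, 33), (24, 2, 39), (24, 36, 33), (24, 36, 39), (25, 18, 14), (25, 18, 31), (25, 3, 14), (25, 3, 31)}.
Apply σ_{A < 19}; surviving tuples: {(13, 13, 23), (13, 13, 24), (13, 13, 33), (13, 8, 23), (13, 8, 24), (13, 8, 33), (20, 16, 10), (24, 2, 33), (24, 2, 39), (25, 18, 14), (25, 18, 31), (25, 3, 14), (25, 3, 31)}
Apply σ_{B ≤ 24}; surviving tuples: {(13, 13, 23), (13, 13, 24), (13, 13, 33), (13, 8, 23), (13, 8, 24), (13, 8, 33), (20, 16, 10), (24, 2, 33), (24, 2, 39)}
Keep only column(s) A, B (5 duplicate(s) eliminated): {(13, 13), (16, 20), (2, 24), (8, 13)}
Difference: {(13, 13), (16, 20), (2, 24), (8, 13)} with {(15, 16), (16, 20), (17, 12), (18, 35), (2, 7), (31, 40), (32, 9)} → {(13, 13), (2, 24), (8, 13)}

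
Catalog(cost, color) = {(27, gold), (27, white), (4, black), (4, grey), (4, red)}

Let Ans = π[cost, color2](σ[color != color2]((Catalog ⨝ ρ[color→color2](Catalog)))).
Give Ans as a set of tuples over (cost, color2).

ρ[color→color2]: schema becomes (cost, color2); tuples unchanged.
Joining Catalog and ρ[color→color2](Catalog) on cost yields {(27, gold, gold), (27, gold, white), (27, white, gold), (27, white, white), (4, black, black), (4, black, grey), (4, black, red), (4, grey, black), (4, grey, grey), (4, grey, red), (4, red, black), (4, red, grey), (4, red, red)}.
Filtering on color != color2 leaves {(27, gold, white), (27, white, gold), (4, black, grey), (4, black, red), (4, grey, black), (4, grey, red), (4, red, black), (4, red, grey)}.
π[cost, color2]: project onto (cost, color2) (3 duplicate(s) eliminated) → {(27, gold), (27, white), (4, black), (4, grey), (4, red)}

{(27, gold), (27, white), (4, black), (4, grey), (4, red)}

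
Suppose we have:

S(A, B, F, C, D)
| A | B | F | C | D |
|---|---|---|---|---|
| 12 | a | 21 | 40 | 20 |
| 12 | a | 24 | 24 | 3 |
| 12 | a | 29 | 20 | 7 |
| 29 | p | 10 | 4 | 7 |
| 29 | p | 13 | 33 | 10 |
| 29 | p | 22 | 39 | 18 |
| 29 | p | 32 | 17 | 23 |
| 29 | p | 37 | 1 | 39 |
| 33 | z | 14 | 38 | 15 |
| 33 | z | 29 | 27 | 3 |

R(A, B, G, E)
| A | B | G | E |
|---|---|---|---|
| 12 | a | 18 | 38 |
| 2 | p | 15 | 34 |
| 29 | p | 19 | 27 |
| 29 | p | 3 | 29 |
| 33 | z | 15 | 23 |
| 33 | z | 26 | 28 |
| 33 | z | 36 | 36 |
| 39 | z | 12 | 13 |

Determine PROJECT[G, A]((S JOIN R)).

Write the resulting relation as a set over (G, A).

{(15, 33), (18, 12), (19, 29), (26, 33), (3, 29), (36, 33)}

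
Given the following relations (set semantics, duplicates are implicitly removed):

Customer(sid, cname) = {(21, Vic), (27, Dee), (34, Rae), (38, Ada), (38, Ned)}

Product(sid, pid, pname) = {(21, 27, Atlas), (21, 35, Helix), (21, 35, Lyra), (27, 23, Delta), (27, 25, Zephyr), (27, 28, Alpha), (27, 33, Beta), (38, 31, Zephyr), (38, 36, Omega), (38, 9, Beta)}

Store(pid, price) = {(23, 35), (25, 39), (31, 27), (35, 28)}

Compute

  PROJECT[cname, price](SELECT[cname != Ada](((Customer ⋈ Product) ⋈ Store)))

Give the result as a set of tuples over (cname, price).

Customer ⋈ Product (natural join on sid): {(21, Vic, 27, Atlas), (21, Vic, 35, Helix), (21, Vic, 35, Lyra), (27, Dee, 23, Delta), (27, Dee, 25, Zephyr), (27, Dee, 28, Alpha), (27, Dee, 33, Beta), (38, Ada, 31, Zephyr), (38, Ada, 36, Omega), (38, Ada, 9, Beta), (38, Ned, 31, Zephyr), (38, Ned, 36, Omega), (38, Ned, 9, Beta)}
(Customer ⋈ Product) ⋈ Store (natural join on pid): {(21, Vic, 35, Helix, 28), (21, Vic, 35, Lyra, 28), (27, Dee, 23, Delta, 35), (27, Dee, 25, Zephyr, 39), (38, Ada, 31, Zephyr, 27), (38, Ned, 31, Zephyr, 27)}
Filtering on cname != Ada leaves {(21, Vic, 35, Helix, 28), (21, Vic, 35, Lyra, 28), (27, Dee, 23, Delta, 35), (27, Dee, 25, Zephyr, 39), (38, Ned, 31, Zephyr, 27)}.
Keep only column(s) cname, price (1 duplicate(s) eliminated): {(Dee, 35), (Dee, 39), (Ned, 27), (Vic, 28)}

{(Dee, 35), (Dee, 39), (Ned, 27), (Vic, 28)}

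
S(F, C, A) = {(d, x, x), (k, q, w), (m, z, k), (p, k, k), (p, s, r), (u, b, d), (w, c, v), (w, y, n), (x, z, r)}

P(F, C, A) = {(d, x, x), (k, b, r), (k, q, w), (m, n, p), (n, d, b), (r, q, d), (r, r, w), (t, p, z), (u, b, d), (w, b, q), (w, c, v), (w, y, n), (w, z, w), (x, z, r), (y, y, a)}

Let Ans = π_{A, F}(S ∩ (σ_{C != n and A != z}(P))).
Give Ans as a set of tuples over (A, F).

σ[C != n and A != z]: keep tuples satisfying C != n and A != z → {(d, x, x), (k, b, r), (k, q, w), (n, d, b), (r, q, d), (r, r, w), (u, b, d), (w, b, q), (w, c, v), (w, y, n), (w, z, w), (x, z, r), (y, y, a)}
Taking the intersection: {(d, x, x), (k, q, w), (u, b, d), (w, c, v), (w, y, n), (x, z, r)}
π_{A, F} gives {(d, u), (n, w), (r, x), (v, w), (w, k), (x, d)}.

{(d, u), (n, w), (r, x), (v, w), (w, k), (x, d)}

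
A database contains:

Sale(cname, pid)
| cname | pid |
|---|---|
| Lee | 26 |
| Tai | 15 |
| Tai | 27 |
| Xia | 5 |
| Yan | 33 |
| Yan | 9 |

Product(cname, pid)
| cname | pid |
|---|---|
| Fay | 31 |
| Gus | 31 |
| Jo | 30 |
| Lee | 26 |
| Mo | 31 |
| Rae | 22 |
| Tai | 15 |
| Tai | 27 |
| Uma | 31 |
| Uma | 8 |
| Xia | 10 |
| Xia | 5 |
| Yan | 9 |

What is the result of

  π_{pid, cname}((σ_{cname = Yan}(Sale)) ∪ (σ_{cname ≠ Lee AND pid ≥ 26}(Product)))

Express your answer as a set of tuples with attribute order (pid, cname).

Filtering on cname = Yan leaves {(Yan, 33), (Yan, 9)}.
Filtering on cname ≠ Lee AND pid ≥ 26 leaves {(Fay, 31), (Gus, 31), (Jo, 30), (Mo, 31), (Tai, 27), (Uma, 31)}.
Taking the union: {(Fay, 31), (Gus, 31), (Jo, 30), (Mo, 31), (Tai, 27), (Uma, 31), (Yan, 33), (Yan, 9)}
Keep only column(s) pid, cname: {(27, Tai), (30, Jo), (31, Fay), (31, Gus), (31, Mo), (31, Uma), (33, Yan), (9, Yan)}

{(27, Tai), (30, Jo), (31, Fay), (31, Gus), (31, Mo), (31, Uma), (33, Yan), (9, Yan)}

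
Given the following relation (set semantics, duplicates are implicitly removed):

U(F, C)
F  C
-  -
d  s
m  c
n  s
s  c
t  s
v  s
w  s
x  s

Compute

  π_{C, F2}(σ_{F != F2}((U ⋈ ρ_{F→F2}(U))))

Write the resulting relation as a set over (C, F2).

ρ[F→F2]: schema becomes (F2, C); tuples unchanged.
Joining U and ρ_{F→F2}(U) on C yields {(d, s, d), (d, s, n), (d, s, t), (d, s, v), (d, s, w), (d, s, x), (m, c, m), (m, c, s), (n, s, d), (n, s, n), (n, s, t), (n, s, v), (n, s, w), (n, s, x), (s, c, m), (s, c, s), (t, s, d), (t, s, n), (t, s, t), (t, s, v), (t, s, w), (t, s, x), (v, s, d), (v, s, n), (v, s, t), (v, s, v), (v, s, w), (v, s, x), (w, s, d), (w, s, n), (w, s, t), (w, s, v), (w, s, w), (w, s, x), (x, s, d), (x, s, n), (x, s, t), (x, s, v), (x, s, w), (x, s, x)}.
Filtering on F != F2 leaves {(d, s, n), (d, s, t), (d, s, v), (d, s, w), (d, s, x), (m, c, s), (n, s, d), (n, s, t), (n, s, v), (n, s, w), (n, s, x), (s, c, m), (t, s, d), (t, s, n), (t, s, v), (t, s, w), (t, s, x), (v, s, d), (v, s, n), (v, s, t), (v, s, w), (v, s, x), (w, s, d), (w, s, n), (w, s, t), (w, s, v), (w, s, x), (x, s, d), (x, s, n), (x, s, t), (x, s, v), (x, s, w)}.
π_{C, F2} gives {(c, m), (c, s), (s, d), (s, n), (s, t), (s, v), (s, w), (s, x)} (24 duplicate(s) eliminated).

{(c, m), (c, s), (s, d), (s, n), (s, t), (s, v), (s, w), (s, x)}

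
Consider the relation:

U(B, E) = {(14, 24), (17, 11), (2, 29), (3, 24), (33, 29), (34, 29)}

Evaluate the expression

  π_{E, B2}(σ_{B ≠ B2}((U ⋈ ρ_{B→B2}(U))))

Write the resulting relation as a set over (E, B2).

{(24, 14), (24, 3), (29, 2), (29, 33), (29, 34)}

ρ[B→B2]: schema becomes (B2, E); tuples unchanged.
Joining U and ρ_{B→B2}(U) on E yields {(14, 24, 14), (14, 24, 3), (17, 11, 17), (2, 29, 2), (2, 29, 33), (2, 29, 34), (3, 24, 14), (3, 24, 3), (33, 29, 2), (33, 29, 33), (33, 29, 34), (34, 29, 2), (34, 29, 33), (34, 29, 34)}.
σ[B ≠ B2]: keep tuples satisfying B ≠ B2 → {(14, 24, 3), (2, 29, 33), (2, 29, 34), (3, 24, 14), (33, 29, 2), (33, 29, 34), (34, 29, 2), (34, 29, 33)}
Keep only column(s) E, B2 (3 duplicate(s) eliminated): {(24, 14), (24, 3), (29, 2), (29, 33), (29, 34)}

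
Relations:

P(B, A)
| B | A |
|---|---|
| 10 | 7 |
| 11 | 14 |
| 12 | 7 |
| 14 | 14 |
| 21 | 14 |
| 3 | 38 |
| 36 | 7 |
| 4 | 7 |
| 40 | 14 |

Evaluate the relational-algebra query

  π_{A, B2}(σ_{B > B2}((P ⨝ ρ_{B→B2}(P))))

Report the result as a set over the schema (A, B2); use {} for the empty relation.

{(14, 11), (14, 14), (14, 21), (7, 10), (7, 12), (7, 4)}

ρ[B→B2]: schema becomes (B2, A); tuples unchanged.
Natural join on A: {(10, 7, 10), (10, 7, 12), (10, 7, 36), (10, 7, 4), (11, 14, 11), (11, 14, 14), (11, 14, 21), (11, 14, 40), (12, 7, 10), (12, 7, 12), (12, 7, 36), (12, 7, 4), (14, 14, 11), (14, 14, 14), (14, 14, 21), (14, 14, 40), (21, 14, 11), (21, 14, 14), (21, 14, 21), (21, 14, 40), (3, 38, 3), (36, 7, 10), (36, 7, 12), (36, 7, 36), (36, 7, 4), (4, 7, 10), (4, 7, 12), (4, 7, 36), (4, 7, 4), (40, 14, 11), (40, 14, 14), (40, 14, 21), (40, 14, 40)}
Selection B > B2: {(10, 7, 4), (12, 7, 10), (12, 7, 4), (14, 14, 11), (21, 14, 11), (21, 14, 14), (36, 7, 10), (36, 7, 12), (36, 7, 4), (40, 14, 11), (40, 14, 14), (40, 14, 21)}
π[A, B2]: project onto (A, B2) (6 duplicate(s) eliminated) → {(14, 11), (14, 14), (14, 21), (7, 10), (7, 12), (7, 4)}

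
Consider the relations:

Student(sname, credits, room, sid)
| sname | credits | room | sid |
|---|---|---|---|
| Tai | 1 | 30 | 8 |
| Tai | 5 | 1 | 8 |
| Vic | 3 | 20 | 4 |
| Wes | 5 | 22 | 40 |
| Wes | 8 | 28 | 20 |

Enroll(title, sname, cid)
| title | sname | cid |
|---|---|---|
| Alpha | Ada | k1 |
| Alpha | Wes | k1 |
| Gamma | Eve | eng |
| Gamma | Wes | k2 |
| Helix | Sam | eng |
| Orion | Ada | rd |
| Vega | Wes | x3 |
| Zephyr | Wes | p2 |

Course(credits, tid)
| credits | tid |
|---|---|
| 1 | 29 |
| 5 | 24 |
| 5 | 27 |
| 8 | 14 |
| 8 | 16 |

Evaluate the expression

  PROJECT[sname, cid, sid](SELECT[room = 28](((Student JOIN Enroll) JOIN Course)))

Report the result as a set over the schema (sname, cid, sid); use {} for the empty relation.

{(Wes, k1, 20), (Wes, k2, 20), (Wes, p2, 20), (Wes, x3, 20)}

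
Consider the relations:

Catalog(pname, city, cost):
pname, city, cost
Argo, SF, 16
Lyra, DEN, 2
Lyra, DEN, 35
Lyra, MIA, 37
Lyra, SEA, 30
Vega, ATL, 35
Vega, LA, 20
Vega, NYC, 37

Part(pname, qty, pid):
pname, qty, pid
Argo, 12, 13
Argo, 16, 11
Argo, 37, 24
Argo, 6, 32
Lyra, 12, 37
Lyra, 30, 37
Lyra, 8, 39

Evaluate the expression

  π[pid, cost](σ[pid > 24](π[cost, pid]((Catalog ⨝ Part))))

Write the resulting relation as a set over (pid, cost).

{(32, 16), (37, 2), (37, 30), (37, 35), (37, 37), (39, 2), (39, 30), (39, 35), (39, 37)}

Natural join on pname: {(Argo, SF, 16, 12, 13), (Argo, SF, 16, 16, 11), (Argo, SF, 16, 37, 24), (Argo, SF, 16, 6, 32), (Lyra, DEN, 2, 12, 37), (Lyra, DEN, 2, 30, 37), (Lyra, DEN, 2, 8, 39), (Lyra, DEN, 35, 12, 37), (Lyra, DEN, 35, 30, 37), (Lyra, DEN, 35, 8, 39), (Lyra, MIA, 37, 12, 37), (Lyra, MIA, 37, 30, 37), (Lyra, MIA, 37, 8, 39), (Lyra, SEA, 30, 12, 37), (Lyra, SEA, 30, 30, 37), (Lyra, SEA, 30, 8, 39)}
π[cost, pid]: project onto (cost, pid) (4 duplicate(s) eliminated) → {(16, 11), (16, 13), (16, 24), (16, 32), (2, 37), (2, 39), (30, 37), (30, 39), (35, 37), (35, 39), (37, 37), (37, 39)}
Selection pid > 24: {(16, 32), (2, 37), (2, 39), (30, 37), (30, 39), (35, 37), (35, 39), (37, 37), (37, 39)}
π[pid, cost]: project onto (pid, cost) → {(32, 16), (37, 2), (37, 30), (37, 35), (37, 37), (39, 2), (39, 30), (39, 35), (39, 37)}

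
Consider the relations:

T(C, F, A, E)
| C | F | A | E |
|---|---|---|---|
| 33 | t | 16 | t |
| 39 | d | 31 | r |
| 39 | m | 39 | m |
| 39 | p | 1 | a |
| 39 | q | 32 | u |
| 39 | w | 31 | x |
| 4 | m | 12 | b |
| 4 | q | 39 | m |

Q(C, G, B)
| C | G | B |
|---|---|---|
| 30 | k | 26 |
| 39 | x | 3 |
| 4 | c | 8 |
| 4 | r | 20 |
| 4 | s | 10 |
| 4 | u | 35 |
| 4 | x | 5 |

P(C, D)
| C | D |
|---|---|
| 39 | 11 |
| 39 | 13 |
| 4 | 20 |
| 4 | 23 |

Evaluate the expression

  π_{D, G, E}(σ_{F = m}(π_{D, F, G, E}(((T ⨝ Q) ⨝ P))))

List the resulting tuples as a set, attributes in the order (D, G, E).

{(11, x, m), (13, x, m), (20, c, b), (20, r, b), (20, s, b), (20, u, b), (20, x, b), (23, c, b), (23, r, b), (23, s, b), (23, u, b), (23, x, b)}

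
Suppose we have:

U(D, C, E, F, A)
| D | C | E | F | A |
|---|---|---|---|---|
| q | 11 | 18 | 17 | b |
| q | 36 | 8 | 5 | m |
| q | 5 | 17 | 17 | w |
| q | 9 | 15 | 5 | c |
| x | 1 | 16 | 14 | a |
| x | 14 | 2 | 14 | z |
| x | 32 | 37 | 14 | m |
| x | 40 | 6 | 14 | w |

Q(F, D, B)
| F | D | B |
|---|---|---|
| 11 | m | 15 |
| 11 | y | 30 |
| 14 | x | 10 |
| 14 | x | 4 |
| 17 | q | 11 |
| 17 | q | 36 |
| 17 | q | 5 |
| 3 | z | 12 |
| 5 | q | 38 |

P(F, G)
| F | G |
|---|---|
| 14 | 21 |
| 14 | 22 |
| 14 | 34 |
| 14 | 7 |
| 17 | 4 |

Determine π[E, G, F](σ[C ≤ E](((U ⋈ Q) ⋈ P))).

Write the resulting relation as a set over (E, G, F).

{(16, 21, 14), (16, 22, 14), (16, 34, 14), (16, 7, 14), (17, 4, 17), (18, 4, 17), (37, 21, 14), (37, 22, 14), (37, 34, 14), (37, 7, 14)}

U ⋈ Q (natural join on D, F): {(q, 11, 18, 17, b, 11), (q, 11, 18, 17, b, 36), (q, 11, 18, 17, b, 5), (q, 36, 8, 5, m, 38), (q, 5, 17, 17, w, 11), (q, 5, 17, 17, w, 36), (q, 5, 17, 17, w, 5), (q, 9, 15, 5, c, 38), (x, 1, 16, 14, a, 10), (x, 1, 16, 14, a, 4), (x, 14, 2, 14, z, 10), (x, 14, 2, 14, z, 4), (x, 32, 37, 14, m, 10), (x, 32, 37, 14, m, 4), (x, 40, 6, 14, w, 10), (x, 40, 6, 14, w, 4)}
(U ⋈ Q) ⋈ P (natural join on F): {(q, 11, 18, 17, b, 11, 4), (q, 11, 18, 17, b, 36, 4), (q, 11, 18, 17, b, 5, 4), (q, 5, 17, 17, w, 11, 4), (q, 5, 17, 17, w, 36, 4), (q, 5, 17, 17, w, 5, 4), (x, 1, 16, 14, a, 10, 21), (x, 1, 16, 14, a, 10, 22), (x, 1, 16, 14, a, 10, 34), (x, 1, 16, 14, a, 10, 7), (x, 1, 16, 14, a, 4, 21), (x, 1, 16, 14, a, 4, 22), (x, 1, 16, 14, a, 4, 34), (x, 1, 16, 14, a, 4, 7), (x, 14, 2, 14, z, 10, 21), (x, 14, 2, 14, z, 10, 22), (x, 14, 2, 14, z, 10, 34), (x, 14, 2, 14, z, 10, 7), (x, 14, 2, 14, z, 4, 21), (x, 14, 2, 14, z, 4, 22), (x, 14, 2, 14, z, 4, 34), (x, 14, 2, 14, z, 4, 7), (x, 32, 37, 14, m, 10, 21), (x, 32, 37, 14, m, 10, 22), (x, 32, 37, 14, m, 10, 34), (x, 32, 37, 14, m, 10, 7), (x, 32, 37, 14, m, 4, 21), (x, 32, 37, 14, m, 4, 22), (x, 32, 37, 14, m, 4, 34), (x, 32, 37, 14, m, 4, 7), (x, 40, 6, 14, w, 10, 21), (x, 40, 6, 14, w, 10, 22), (x, 40, 6, 14, w, 10, 34), (x, 40, 6, 14, w, 10, 7), (x, 40, 6, 14, w, 4, 21), (x, 40, 6, 14, w, 4, 22), (x, 40, 6, 14, w, 4, 34), (x, 40, 6, 14, w, 4, 7)}
Filtering on C ≤ E leaves {(q, 11, 18, 17, b, 11, 4), (q, 11, 18, 17, b, 36, 4), (q, 11, 18, 17, b, 5, 4), (q, 5, 17, 17, w, 11, 4), (q, 5, 17, 17, w, 36, 4), (q, 5, 17, 17, w, 5, 4), (x, 1, 16, 14, a, 10, 21), (x, 1, 16, 14, a, 10, 22), (x, 1, 16, 14, a, 10, 34), (x, 1, 16, 14, a, 10, 7), (x, 1, 16, 14, a, 4, 21), (x, 1, 16, 14, a, 4, 22), (x, 1, 16, 14, a, 4, 34), (x, 1, 16, 14, a, 4, 7), (x, 32, 37, 14, m, 10, 21), (x, 32, 37, 14, m, 10, 22), (x, 32, 37, 14, m, 10, 34), (x, 32, 37, 14, m, 10, 7), (x, 32, 37, 14, m, 4, 21), (x, 32, 37, 14, m, 4, 22), (x, 32, 37, 14, m, 4, 34), (x, 32, 37, 14, m, 4, 7)}.
Projecting to E, G, F (12 duplicate(s) eliminated): {(16, 21, 14), (16, 22, 14), (16, 34, 14), (16, 7, 14), (17, 4, 17), (18, 4, 17), (37, 21, 14), (37, 22, 14), (37, 34, 14), (37, 7, 14)}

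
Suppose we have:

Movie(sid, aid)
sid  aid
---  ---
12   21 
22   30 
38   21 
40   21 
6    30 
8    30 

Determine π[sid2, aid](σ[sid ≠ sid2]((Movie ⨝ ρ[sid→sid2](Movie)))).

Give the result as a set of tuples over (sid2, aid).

ρ[sid→sid2]: schema becomes (sid2, aid); tuples unchanged.
Natural join on aid: {(12, 21, 12), (12, 21, 38), (12, 21, 40), (22, 30, 22), (22, 30, 6), (22, 30, 8), (38, 21, 12), (38, 21, 38), (38, 21, 40), (40, 21, 12), (40, 21, 38), (40, 21, 40), (6, 30, 22), (6, 30, 6), (6, 30, 8), (8, 30, 22), (8, 30, 6), (8, 30, 8)}
Selection sid ≠ sid2: {(12, 21, 38), (12, 21, 40), (22, 30, 6), (22, 30, 8), (38, 21, 12), (38, 21, 40), (40, 21, 12), (40, 21, 38), (6, 30, 22), (6, 30, 8), (8, 30, 22), (8, 30, 6)}
π_{sid2, aid} gives {(12, 21), (22, 30), (38, 21), (40, 21), (6, 30), (8, 30)} (6 duplicate(s) eliminated).

{(12, 21), (22, 30), (38, 21), (40, 21), (6, 30), (8, 30)}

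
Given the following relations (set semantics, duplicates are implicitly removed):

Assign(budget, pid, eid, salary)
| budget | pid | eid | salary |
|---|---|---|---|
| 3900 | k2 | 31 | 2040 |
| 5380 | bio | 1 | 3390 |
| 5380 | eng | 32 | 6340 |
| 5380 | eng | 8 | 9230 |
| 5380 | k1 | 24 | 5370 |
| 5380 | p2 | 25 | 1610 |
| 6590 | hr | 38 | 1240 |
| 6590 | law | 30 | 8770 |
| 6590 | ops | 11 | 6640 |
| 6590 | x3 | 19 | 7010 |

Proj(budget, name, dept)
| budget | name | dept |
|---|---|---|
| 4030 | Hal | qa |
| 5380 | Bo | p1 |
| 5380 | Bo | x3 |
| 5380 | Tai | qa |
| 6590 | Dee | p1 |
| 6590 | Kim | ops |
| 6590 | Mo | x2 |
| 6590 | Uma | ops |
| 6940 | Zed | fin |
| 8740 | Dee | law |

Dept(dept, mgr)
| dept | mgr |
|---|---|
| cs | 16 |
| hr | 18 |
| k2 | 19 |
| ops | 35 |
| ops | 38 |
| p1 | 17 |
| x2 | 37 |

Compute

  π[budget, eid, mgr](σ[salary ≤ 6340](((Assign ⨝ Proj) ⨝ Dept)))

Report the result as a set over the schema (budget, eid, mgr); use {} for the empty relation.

Joining Assign and Proj on budget yields {(5380, bio, 1, 3390, Bo, p1), (5380, bio, 1, 3390, Bo, x3), (5380, bio, 1, 3390, Tai, qa), (5380, eng, 32, 6340, Bo, p1), (5380, eng, 32, 6340, Bo, x3), (5380, eng, 32, 6340, Tai, qa), (5380, eng, 8, 9230, Bo, p1), (5380, eng, 8, 9230, Bo, x3), (5380, eng, 8, 9230, Tai, qa), (5380, k1, 24, 5370, Bo, p1), (5380, k1, 24, 5370, Bo, x3), (5380, k1, 24, 5370, Tai, qa), (5380, p2, 25, 1610, Bo, p1), (5380, p2, 25, 1610, Bo, x3), (5380, p2, 25, 1610, Tai, qa), (6590, hr, 38, 1240, Dee, p1), (6590, hr, 38, 1240, Kim, ops), (6590, hr, 38, 1240, Mo, x2), (6590, hr, 38, 1240, Uma, ops), (6590, law, 30, 8770, Dee, p1), (6590, law, 30, 8770, Kim, ops), (6590, law, 30, 8770, Mo, x2), (6590, law, 30, 8770, Uma, ops), (6590, ops, 11, 6640, Dee, p1), (6590, ops, 11, 6640, Kim, ops), (6590, ops, 11, 6640, Mo, x2), (6590, ops, 11, 6640, Uma, ops), (6590, x3, 19, 7010, Dee, p1), (6590, x3, 19, 7010, Kim, ops), (6590, x3, 19, 7010, Mo, x2), (6590, x3, 19, 7010, Uma, ops)}.
Joining (Assign ⨝ Proj) and Dept on dept yields {(5380, bio, 1, 3390, Bo, p1, 17), (5380, eng, 32, 6340, Bo, p1, 17), (5380, eng, 8, 9230, Bo, p1, 17), (5380, k1, 24, 5370, Bo, p1, 17), (5380, p2, 25, 1610, Bo, p1, 17), (6590, hr, 38, 1240, Dee, p1, 17), (6590, hr, 38, 1240, Kim, ops, 35), (6590, hr, 38, 1240, Kim, ops, 38), (6590, hr, 38, 1240, Mo, x2, 37), (6590, hr, 38, 1240, Uma, ops, 35), (6590, hr, 38, 1240, Uma, ops, 38), (6590, law, 30, 8770, Dee, p1, 17), (6590, law, 30, 8770, Kim, ops, 35), (6590, law, 30, 8770, Kim, ops, 38), (6590, law, 30, 8770, Mo, x2, 37), (6590, law, 30, 8770, Uma, ops, 35), (6590, law, 30, 8770, Uma, ops, 38), (6590, ops, 11, 6640, Dee, p1, 17), (6590, ops, 11, 6640, Kim, ops, 35), (6590, ops, 11, 6640, Kim, ops, 38), (6590, ops, 11, 6640, Mo, x2, 37), (6590, ops, 11, 6640, Uma, ops, 35), (6590, ops, 11, 6640, Uma, ops, 38), (6590, x3, 19, 7010, Dee, p1, 17), (6590, x3, 19, 7010, Kim, ops, 35), (6590, x3, 19, 7010, Kim, ops, 38), (6590, x3, 19, 7010, Mo, x2, 37), (6590, x3, 19, 7010, Uma, ops, 35), (6590, x3, 19, 7010, Uma, ops, 38)}.
Apply σ_{salary ≤ 6340}; surviving tuples: {(5380, bio, 1, 3390, Bo, p1, 17), (5380, eng, 32, 6340, Bo, p1, 17), (5380, k1, 24, 5370, Bo, p1, 17), (5380, p2, 25, 1610, Bo, p1, 17), (6590, hr, 38, 1240, Dee, p1, 17), (6590, hr, 38, 1240, Kim, ops, 35), (6590, hr, 38, 1240, Kim, ops, 38), (6590, hr, 38, 1240, Mo, x2, 37), (6590, hr, 38, 1240, Uma, ops, 35), (6590, hr, 38, 1240, Uma, ops, 38)}
Keep only column(s) budget, eid, mgr (2 duplicate(s) eliminated): {(5380, 1, 17), (5380, 24, 17), (5380, 25, 17), (5380, 32, 17), (6590, 38, 17), (6590, 38, 35), (6590, 38, 37), (6590, 38, 38)}

{(5380, 1, 17), (5380, 24, 17), (5380, 25, 17), (5380, 32, 17), (6590, 38, 17), (6590, 38, 35), (6590, 38, 37), (6590, 38, 38)}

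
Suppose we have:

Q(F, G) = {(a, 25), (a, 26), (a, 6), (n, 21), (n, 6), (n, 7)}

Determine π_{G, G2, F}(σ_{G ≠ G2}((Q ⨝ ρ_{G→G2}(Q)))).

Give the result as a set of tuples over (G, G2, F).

ρ[G→G2]: schema becomes (F, G2); tuples unchanged.
Joining Q and ρ_{G→G2}(Q) on F yields {(a, 25, 25), (a, 25, 26), (a, 25, 6), (a, 26, 25), (a, 26, 26), (a, 26, 6), (a, 6, 25), (a, 6, 26), (a, 6, 6), (n, 21, 21), (n, 21, 6), (n, 21, 7), (n, 6, 21), (n, 6, 6), (n, 6, 7), (n, 7, 21), (n, 7, 6), (n, 7, 7)}.
Filtering on G ≠ G2 leaves {(a, 25, 26), (a, 25, 6), (a, 26, 25), (a, 26, 6), (a, 6, 25), (a, 6, 26), (n, 21, 6), (n, 21, 7), (n, 6, 21), (n, 6, 7), (n, 7, 21), (n, 7, 6)}.
π[G, G2, F]: project onto (G, G2, F) → {(21, 6, n), (21, 7, n), (25, 26, a), (25, 6, a), (26, 25, a), (26, 6, a), (6, 21, n), (6, 25, a), (6, 26, a), (6, 7, n), (7, 21, n), (7, 6, n)}

{(21, 6, n), (21, 7, n), (25, 26, a), (25, 6, a), (26, 25, a), (26, 6, a), (6, 21, n), (6, 25, a), (6, 26, a), (6, 7, n), (7, 21, n), (7, 6, n)}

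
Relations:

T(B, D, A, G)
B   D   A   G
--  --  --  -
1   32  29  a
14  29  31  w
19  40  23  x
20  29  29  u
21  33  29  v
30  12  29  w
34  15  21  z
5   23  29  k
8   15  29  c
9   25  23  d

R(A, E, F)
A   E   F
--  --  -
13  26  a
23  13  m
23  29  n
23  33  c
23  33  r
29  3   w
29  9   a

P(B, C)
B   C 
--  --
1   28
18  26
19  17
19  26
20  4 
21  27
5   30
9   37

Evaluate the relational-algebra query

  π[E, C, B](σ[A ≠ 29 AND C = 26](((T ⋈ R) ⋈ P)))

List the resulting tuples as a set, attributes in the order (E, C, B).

{(13, 26, 19), (29, 26, 19), (33, 26, 19)}

Joining T and R on A yields {(1, 32, 29, a, 3, w), (1, 32, 29, a, 9, a), (19, 40, 23, x, 13, m), (19, 40, 23, x, 29, n), (19, 40, 23, x, 33, c), (19, 40, 23, x, 33, r), (20, 29, 29, u, 3, w), (20, 29, 29, u, 9, a), (21, 33, 29, v, 3, w), (21, 33, 29, v, 9, a), (30, 12, 29, w, 3, w), (30, 12, 29, w, 9, a), (5, 23, 29, k, 3, w), (5, 23, 29, k, 9, a), (8, 15, 29, c, 3, w), (8, 15, 29, c, 9, a), (9, 25, 23, d, 13, m), (9, 25, 23, d, 29, n), (9, 25, 23, d, 33, c), (9, 25, 23, d, 33, r)}.
Joining (T ⋈ R) and P on B yields {(1, 32, 29, a, 3, w, 28), (1, 32, 29, a, 9, a, 28), (19, 40, 23, x, 13, m, 17), (19, 40, 23, x, 13, m, 26), (19, 40, 23, x, 29, n, 17), (19, 40, 23, x, 29, n, 26), (19, 40, 23, x, 33, c, 17), (19, 40, 23, x, 33, c, 26), (19, 40, 23, x, 33, r, 17), (19, 40, 23, x, 33, r, 26), (20, 29, 29, u, 3, w, 4), (20, 29, 29, u, 9, a, 4), (21, 33, 29, v, 3, w, 27), (21, 33, 29, v, 9, a, 27), (5, 23, 29, k, 3, w, 30), (5, 23, 29, k, 9, a, 30), (9, 25, 23, d, 13, m, 37), (9, 25, 23, d, 29, n, 37), (9, 25, 23, d, 33, c, 37), (9, 25, 23, d, 33, r, 37)}.
Selection A ≠ 29 AND C = 26: {(19, 40, 23, x, 13, m, 26), (19, 40, 23, x, 29, n, 26), (19, 40, 23, x, 33, c, 26), (19, 40, 23, x, 33, r, 26)}
Keep only column(s) E, C, B (1 duplicate(s) eliminated): {(13, 26, 19), (29, 26, 19), (33, 26, 19)}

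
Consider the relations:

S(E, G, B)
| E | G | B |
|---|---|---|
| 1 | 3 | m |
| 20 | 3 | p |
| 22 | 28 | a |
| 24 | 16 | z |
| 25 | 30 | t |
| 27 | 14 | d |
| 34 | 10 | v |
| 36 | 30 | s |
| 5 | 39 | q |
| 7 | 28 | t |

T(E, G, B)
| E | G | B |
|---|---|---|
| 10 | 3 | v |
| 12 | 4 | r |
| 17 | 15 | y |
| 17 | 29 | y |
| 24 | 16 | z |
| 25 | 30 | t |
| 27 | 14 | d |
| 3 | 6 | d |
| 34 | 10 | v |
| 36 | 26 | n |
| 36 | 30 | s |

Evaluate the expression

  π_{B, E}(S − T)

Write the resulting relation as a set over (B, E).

{(a, 22), (m, 1), (p, 20), (q, 5), (t, 7)}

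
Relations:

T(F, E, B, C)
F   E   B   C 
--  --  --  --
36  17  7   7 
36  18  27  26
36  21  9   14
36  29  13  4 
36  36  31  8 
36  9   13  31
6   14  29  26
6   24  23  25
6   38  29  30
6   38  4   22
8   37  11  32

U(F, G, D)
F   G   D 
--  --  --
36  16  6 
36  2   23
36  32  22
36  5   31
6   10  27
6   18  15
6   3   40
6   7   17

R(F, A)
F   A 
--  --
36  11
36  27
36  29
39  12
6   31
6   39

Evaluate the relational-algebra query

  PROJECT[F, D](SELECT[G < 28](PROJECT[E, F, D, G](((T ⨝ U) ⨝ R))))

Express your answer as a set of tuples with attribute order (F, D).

{(36, 23), (36, 31), (36, 6), (6, 15), (6, 17), (6, 27), (6, 40)}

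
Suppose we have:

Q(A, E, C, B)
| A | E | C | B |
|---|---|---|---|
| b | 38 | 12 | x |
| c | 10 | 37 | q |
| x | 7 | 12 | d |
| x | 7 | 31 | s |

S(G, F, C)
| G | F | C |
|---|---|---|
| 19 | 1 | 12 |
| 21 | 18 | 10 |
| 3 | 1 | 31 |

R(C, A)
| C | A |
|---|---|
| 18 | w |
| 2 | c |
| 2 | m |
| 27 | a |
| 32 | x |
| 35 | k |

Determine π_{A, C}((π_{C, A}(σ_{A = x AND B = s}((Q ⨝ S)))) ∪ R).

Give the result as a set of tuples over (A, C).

Q ⋈ S (natural join on C): {(b, 38, 12, x, 19, 1), (x, 7, 12, d, 19, 1), (x, 7, 31, s, 3, 1)}
Filtering on A = x AND B = s leaves {(x, 7, 31, s, 3, 1)}.
Keep only column(s) C, A: {(31, x)}
Union: {(31, x)} with {(18, w), (2, c), (2, m), (27, a), (32, x), (35, k)} → {(18, w), (2, c), (2, m), (27, a), (31, x), (32, x), (35, k)}
Keep only column(s) A, C: {(a, 27), (c, 2), (k, 35), (m, 2), (w, 18), (x, 31), (x, 32)}

{(a, 27), (c, 2), (k, 35), (m, 2), (w, 18), (x, 31), (x, 32)}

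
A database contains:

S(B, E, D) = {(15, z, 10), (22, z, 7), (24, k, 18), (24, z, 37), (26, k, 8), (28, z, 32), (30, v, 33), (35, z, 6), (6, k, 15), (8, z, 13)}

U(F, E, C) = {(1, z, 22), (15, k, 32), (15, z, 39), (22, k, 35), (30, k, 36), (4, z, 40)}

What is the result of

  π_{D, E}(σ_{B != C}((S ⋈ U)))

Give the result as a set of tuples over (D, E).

{(10, z), (13, z), (15, k), (18, k), (32, z), (37, z), (6, z), (7, z), (8, k)}

S ⋈ U (natural join on E): {(15, z, 10, 1, 22), (15, z, 10, 15, 39), (15, z, 10, 4, 40), (22, z, 7, 1, 22), (22, z, 7, 15, 39), (22, z, 7, 4, 40), (24, k, 18, 15, 32), (24, k, 18, 22, 35), (24, k, 18, 30, 36), (24, z, 37, 1, 22), (24, z, 37, 15, 39), (24, z, 37, 4, 40), (26, k, 8, 15, 32), (26, k, 8, 22, 35), (26, k, 8, 30, 36), (28, z, 32, 1, 22), (28, z, 32, 15, 39), (28, z, 32, 4, 40), (35, z, 6, 1, 22), (35, z, 6, 15, 39), (35, z, 6, 4, 40), (6, k, 15, 15, 32), (6, k, 15, 22, 35), (6, k, 15, 30, 36), (8, z, 13, 1, 22), (8, z, 13, 15, 39), (8, z, 13, 4, 40)}
Apply σ_{B != C}; surviving tuples: {(15, z, 10, 1, 22), (15, z, 10, 15, 39), (15, z, 10, 4, 40), (22, z, 7, 15, 39), (22, z, 7, 4, 40), (24, k, 18, 15, 32), (24, k, 18, 22, 35), (24, k, 18, 30, 36), (24, z, 37, 1, 22), (24, z, 37, 15, 39), (24, z, 37, 4, 40), (26, k, 8, 15, 32), (26, k, 8, 22, 35), (26, k, 8, 30, 36), (28, z, 32, 1, 22), (28, z, 32, 15, 39), (28, z, 32, 4, 40), (35, z, 6, 1, 22), (35, z, 6, 15, 39), (35, z, 6, 4, 40), (6, k, 15, 15, 32), (6, k, 15, 22, 35), (6, k, 15, 30, 36), (8, z, 13, 1, 22), (8, z, 13, 15, 39), (8, z, 13, 4, 40)}
Keep only column(s) D, E (17 duplicate(s) eliminated): {(10, z), (13, z), (15, k), (18, k), (32, z), (37, z), (6, z), (7, z), (8, k)}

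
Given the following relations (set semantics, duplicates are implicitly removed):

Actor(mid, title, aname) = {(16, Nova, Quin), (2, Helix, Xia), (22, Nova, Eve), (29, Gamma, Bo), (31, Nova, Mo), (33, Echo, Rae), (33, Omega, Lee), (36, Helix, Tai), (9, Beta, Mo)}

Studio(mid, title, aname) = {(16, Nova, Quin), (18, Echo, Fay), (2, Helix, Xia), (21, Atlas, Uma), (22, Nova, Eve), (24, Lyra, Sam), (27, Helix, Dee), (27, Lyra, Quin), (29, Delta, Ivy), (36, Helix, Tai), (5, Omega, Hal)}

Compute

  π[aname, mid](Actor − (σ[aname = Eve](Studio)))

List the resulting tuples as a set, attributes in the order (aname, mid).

{(Bo, 29), (Lee, 33), (Mo, 31), (Mo, 9), (Quin, 16), (Rae, 33), (Tai, 36), (Xia, 2)}

Filtering on aname = Eve leaves {(22, Nova, Eve)}.
Taking the difference: {(16, Nova, Quin), (2, Helix, Xia), (29, Gamma, Bo), (31, Nova, Mo), (33, Echo, Rae), (33, Omega, Lee), (36, Helix, Tai), (9, Beta, Mo)}
π_{aname, mid} gives {(Bo, 29), (Lee, 33), (Mo, 31), (Mo, 9), (Quin, 16), (Rae, 33), (Tai, 36), (Xia, 2)}.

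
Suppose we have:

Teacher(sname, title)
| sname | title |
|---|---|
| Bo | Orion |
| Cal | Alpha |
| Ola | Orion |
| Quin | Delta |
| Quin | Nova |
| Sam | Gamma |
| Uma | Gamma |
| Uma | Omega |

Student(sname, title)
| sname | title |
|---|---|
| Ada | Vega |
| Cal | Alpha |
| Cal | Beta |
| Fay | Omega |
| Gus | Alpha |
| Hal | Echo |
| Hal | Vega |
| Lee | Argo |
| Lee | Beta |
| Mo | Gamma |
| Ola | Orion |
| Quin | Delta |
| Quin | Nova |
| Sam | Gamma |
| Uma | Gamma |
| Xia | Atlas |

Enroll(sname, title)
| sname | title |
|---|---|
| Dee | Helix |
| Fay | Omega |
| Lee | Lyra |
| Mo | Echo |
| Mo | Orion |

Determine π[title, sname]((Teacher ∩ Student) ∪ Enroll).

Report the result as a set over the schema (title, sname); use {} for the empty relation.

Intersection: {(Bo, Orion), (Cal, Alpha), (Ola, Orion), (Quin, Delta), (Quin, Nova), (Sam, Gamma), (Uma, Gamma), (Uma, Omega)} with {(Ada, Vega), (Cal, Alpha), (Cal, Beta), (Fay, Omega), (Gus, Alpha), (Hal, Echo), (Hal, Vega), (Lee, Argo), (Lee, Beta), (Mo, Gamma), (Ola, Orion), (Quin, Delta), (Quin, Nova), (Sam, Gamma), (Uma, Gamma), (Xia, Atlas)} → {(Cal, Alpha), (Ola, Orion), (Quin, Delta), (Quin, Nova), (Sam, Gamma), (Uma, Gamma)}
Union: {(Cal, Alpha), (Ola, Orion), (Quin, Delta), (Quin, Nova), (Sam, Gamma), (Uma, Gamma)} with {(Dee, Helix), (Fay, Omega), (Lee, Lyra), (Mo, Echo), (Mo, Orion)} → {(Cal, Alpha), (Dee, Helix), (Fay, Omega), (Lee, Lyra), (Mo, Echo), (Mo, Orion), (Ola, Orion), (Quin, Delta), (Quin, Nova), (Sam, Gamma), (Uma, Gamma)}
π[title, sname]: project onto (title, sname) → {(Alpha, Cal), (Delta, Quin), (Echo, Mo), (Gamma, Sam), (Gamma, Uma), (Helix, Dee), (Lyra, Lee), (Nova, Quin), (Omega, Fay), (Orion, Mo), (Orion, Ola)}

{(Alpha, Cal), (Delta, Quin), (Echo, Mo), (Gamma, Sam), (Gamma, Uma), (Helix, Dee), (Lyra, Lee), (Nova, Quin), (Omega, Fay), (Orion, Mo), (Orion, Ola)}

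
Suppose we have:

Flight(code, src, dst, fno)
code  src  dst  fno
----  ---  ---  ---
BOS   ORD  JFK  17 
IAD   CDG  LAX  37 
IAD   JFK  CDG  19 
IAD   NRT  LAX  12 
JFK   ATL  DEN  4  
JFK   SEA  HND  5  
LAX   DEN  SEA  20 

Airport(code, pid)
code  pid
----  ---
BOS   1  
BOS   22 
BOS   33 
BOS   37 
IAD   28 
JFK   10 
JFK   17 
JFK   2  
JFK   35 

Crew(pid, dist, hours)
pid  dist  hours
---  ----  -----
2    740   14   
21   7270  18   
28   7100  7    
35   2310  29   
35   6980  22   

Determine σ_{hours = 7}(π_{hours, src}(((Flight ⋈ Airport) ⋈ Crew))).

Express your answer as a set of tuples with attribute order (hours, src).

Natural join on code: {(BOS, ORD, JFK, 17, 1), (BOS, ORD, JFK, 17, 22), (BOS, ORD, JFK, 17, 33), (BOS, ORD, JFK, 17, 37), (IAD, CDG, LAX, 37, 28), (IAD, JFK, CDG, 19, 28), (IAD, NRT, LAX, 12, 28), (JFK, ATL, DEN, 4, 10), (JFK, ATL, DEN, 4, 17), (JFK, ATL, DEN, 4, 2), (JFK, ATL, DEN, 4, 35), (JFK, SEA, HND, 5, 10), (JFK, SEA, HND, 5, 17), (JFK, SEA, HND, 5, 2), (JFK, SEA, HND, 5, 35)}
Natural join on pid: {(IAD, CDG, LAX, 37, 28, 7100, 7), (IAD, JFK, CDG, 19, 28, 7100, 7), (IAD, NRT, LAX, 12, 28, 7100, 7), (JFK, ATL, DEN, 4, 2, 740, 14), (JFK, ATL, DEN, 4, 35, 2310, 29), (JFK, ATL, DEN, 4, 35, 6980, 22), (JFK, SEA, HND, 5, 2, 740, 14), (JFK, SEA, HND, 5, 35, 2310, 29), (JFK, SEA, HND, 5, 35, 6980, 22)}
Projecting to hours, src: {(14, ATL), (14, SEA), (22, ATL), (22, SEA), (29, ATL), (29, SEA), (7, CDG), (7, JFK), (7, NRT)}
Selection hours = 7: {(7, CDG), (7, JFK), (7, NRT)}

{(7, CDG), (7, JFK), (7, NRT)}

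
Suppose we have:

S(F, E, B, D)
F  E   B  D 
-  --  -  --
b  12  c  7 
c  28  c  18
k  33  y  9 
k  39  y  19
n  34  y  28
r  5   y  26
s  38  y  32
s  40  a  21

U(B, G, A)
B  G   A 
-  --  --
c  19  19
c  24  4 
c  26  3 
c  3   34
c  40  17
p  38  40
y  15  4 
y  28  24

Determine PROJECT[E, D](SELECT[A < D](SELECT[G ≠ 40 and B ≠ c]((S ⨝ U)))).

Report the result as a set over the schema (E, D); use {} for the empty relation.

Joining S and U on B yields {(b, 12, c, 7, 19, 19), (b, 12, c, 7, 24, 4), (b, 12, c, 7, 26, 3), (b, 12, c, 7, 3, 34), (b, 12, c, 7, 40, 17), (c, 28, c, 18, 19, 19), (c, 28, c, 18, 24, 4), (c, 28, c, 18, 26, 3), (c, 28, c, 18, 3, 34), (c, 28, c, 18, 40, 17), (k, 33, y, 9, 15, 4), (k, 33, y, 9, 28, 24), (k, 39, y, 19, 15, 4), (k, 39, y, 19, 28, 24), (n, 34, y, 28, 15, 4), (n, 34, y, 28, 28, 24), (r, 5, y, 26, 15, 4), (r, 5, y, 26, 28, 24), (s, 38, y, 32, 15, 4), (s, 38, y, 32, 28, 24)}.
Apply σ_{G ≠ 40 and B ≠ c}; surviving tuples: {(k, 33, y, 9, 15, 4), (k, 33, y, 9, 28, 24), (k, 39, y, 19, 15, 4), (k, 39, y, 19, 28, 24), (n, 34, y, 28, 15, 4), (n, 34, y, 28, 28, 24), (r, 5, y, 26, 15, 4), (r, 5, y, 26, 28, 24), (s, 38, y, 32, 15, 4), (s, 38, y, 32, 28, 24)}
Apply σ_{A < D}; surviving tuples: {(k, 33, y, 9, 15, 4), (k, 39, y, 19, 15, 4), (n, 34, y, 28, 15, 4), (n, 34, y, 28, 28, 24), (r, 5, y, 26, 15, 4), (r, 5, y, 26, 28, 24), (s, 38, y, 32, 15, 4), (s, 38, y, 32, 28, 24)}
Projecting to E, D (3 duplicate(s) eliminated): {(33, 9), (34, 28), (38, 32), (39, 19), (5, 26)}

{(33, 9), (34, 28), (38, 32), (39, 19), (5, 26)}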